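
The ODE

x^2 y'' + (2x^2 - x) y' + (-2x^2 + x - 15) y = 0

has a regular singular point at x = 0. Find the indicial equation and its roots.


Divide by x^2 to reach normal form y'' + P_1(x) y' + P_2(x) y = 0 with P_1(x) = 2 - 1/x and P_2(x) = -2 + 1/x - 15/x^2.
x = 0 is a singular point because the y'-coefficient 2 - 1/x has a pole at x = 0 and the y-coefficient -2 + 1/x - 15/x^2 has a pole at x = 0.
It is a regular singular point because x P_1(x) = p(x) = 2x - 1 and x^2 P_2(x) = q(x) = -2x^2 + x - 15 are polynomials, hence analytic at x = 0.
p(0) = -1,  q(0) = -15.
Indicial equation: r(r-1) + p(0) r + q(0) = 0, i.e. r^2 + (p(0) - 1) r + q(0) = 0, i.e. r^2 - 2 r - 15 = 0.
Discriminant: (-2)^2 - 4(-15) = 64, so r = (2 ± 8)/2.
Solving: r_1 = 5, r_2 = -3.

indicial: r^2 - 2 r - 15 = 0; roots r_1 = 5, r_2 = -3


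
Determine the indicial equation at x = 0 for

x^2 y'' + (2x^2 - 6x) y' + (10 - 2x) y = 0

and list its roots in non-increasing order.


Divide by x^2 to reach normal form y'' + P_1(x) y' + P_2(x) y = 0 with P_1(x) = 2 - 6/x and P_2(x) = -2/x + 10/x^2.
x = 0 is a singular point because the y'-coefficient 2 - 6/x has a pole at x = 0 and the y-coefficient -2/x + 10/x^2 has a pole at x = 0.
It is a regular singular point because x P_1(x) = p(x) = 2x - 6 and x^2 P_2(x) = q(x) = 10 - 2x are polynomials, hence analytic at x = 0.
p(0) = -6,  q(0) = 10.
Indicial equation: r(r-1) + p(0) r + q(0) = 0, i.e. r^2 + (p(0) - 1) r + q(0) = 0, i.e. r^2 - 7 r + 10 = 0.
Discriminant: (-7)^2 - 4(10) = 9, so r = (7 ± 3)/2.
Solving: r_1 = 5, r_2 = 2.

indicial: r^2 - 7 r + 10 = 0; roots r_1 = 5, r_2 = 2


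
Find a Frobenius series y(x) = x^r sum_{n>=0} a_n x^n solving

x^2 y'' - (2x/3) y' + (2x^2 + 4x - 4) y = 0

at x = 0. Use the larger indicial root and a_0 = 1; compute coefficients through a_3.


Write in Frobenius form y'' + (p(x)/x) y' + (q(x)/x^2) y = 0:
  p(x) = -2/3,  q(x) = 2x^2 + 4x - 4.
Indicial equation: r(r-1) + (-2/3) r + (-4) = 0 -> roots r_1 = 3, r_2 = -4/3.
Take r = r_1 = 3. Let y(x) = x^r sum_{n>=0} a_n x^n with a_0 = 1.
Substitute y = x^r sum a_n x^n and match x^{r+n}. The recurrence is
  D(n) a_n + 4 a_{n-1} + 2 a_{n-2} = 0,  where D(n) = (r+n)(r+n-1) + (-2/3)(r+n) + (-4).
  a_n = [-4 a_{n-1} - 2 a_{n-2}] / D(n).
Since the indicial polynomial factors as (r - r_1)(r - r_2), D(n) = (r_1 + n - r_1)(r_1 + n - r_2) = n(n + 13/3).
Evaluating step by step (a_0 = 1):
  n = 1: D(1) = 1(1 + 13/3) = 16/3; numerator = -4(1) = -4; a_1 = (-4)/(16/3) = -3/4
  n = 2: D(2) = 2(2 + 13/3) = 38/3; numerator = -4(-3/4) - 2(1) = 1; a_2 = (1)/(38/3) = 3/38
  n = 3: D(3) = 3(3 + 13/3) = 22; numerator = -4(3/38) - 2(-3/4) = 45/38; a_3 = (45/38)/(22) = 45/836

r = 3; a_0 = 1; a_1 = -3/4; a_2 = 3/38; a_3 = 45/836


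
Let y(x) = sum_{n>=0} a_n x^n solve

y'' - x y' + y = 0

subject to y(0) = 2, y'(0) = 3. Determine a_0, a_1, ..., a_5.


Ansatz: y(x) = sum_{n>=0} a_n x^n, so y'(x) = sum_{n>=1} n a_n x^(n-1) and y''(x) = sum_{n>=2} n(n-1) a_n x^(n-2).
Substitute into P(x) y'' + Q(x) y' + R(x) y = 0 with P(x) = 1, Q(x) = -x, R(x) = 1, and match powers of x.
Initial conditions: a_0 = 2, a_1 = 3.
Setting the coefficient of each power of x to zero and solving order by order (substituting the coefficients already found):
  x^0: 2 a_2 + a_0 = 0  ->  2 a_2 = -a_0 = -2  ->  a_2 = -1
  x^1: 6 a_3 = 0  ->  a_3 = 0
  x^2: 12 a_4 - a_2 = 0  ->  12 a_4 = a_2 = -1  ->  a_4 = -1/12
  x^3: 20 a_5 - 2 a_3 = 0  ->  20 a_5 = 2 a_3 = 0  ->  a_5 = 0
Truncated series: y(x) = 2 + 3 x - x^2 - (1/12) x^4 + O(x^6).

a_0 = 2; a_1 = 3; a_2 = -1; a_3 = 0; a_4 = -1/12; a_5 = 0


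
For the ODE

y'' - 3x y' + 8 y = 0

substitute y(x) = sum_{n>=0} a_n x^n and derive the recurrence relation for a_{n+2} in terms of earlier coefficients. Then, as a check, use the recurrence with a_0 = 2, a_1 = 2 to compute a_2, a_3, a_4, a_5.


Substitute y = sum_n a_n x^n.
y''(x) has coefficient (n+2)(n+1) a_{n+2} at x^n;
-3 x y'(x) has coefficient -3 n a_n at x^n (shift);
8 y(x) has coefficient 8 a_n at x^n.
Matching x^n: (n+2)(n+1) a_{n+2} + (-3n + 8) a_n = 0.
Thus a_{n+2} = (3n - 8) / ((n+1)(n+2)) * a_n.

Check with a_0 = 2, a_1 = 2 (apply the recurrence for n = 0, 1, 2, 3): a_0 = 2, a_1 = 2, a_2 = -8, a_3 = -5/3, a_4 = 4/3, a_5 = -1/12.

a_(n+2) = (3n - 8) / ((n+1)(n+2)) * a_n; check: a_0 = 2, a_1 = 2, a_2 = -8, a_3 = -5/3, a_4 = 4/3, a_5 = -1/12


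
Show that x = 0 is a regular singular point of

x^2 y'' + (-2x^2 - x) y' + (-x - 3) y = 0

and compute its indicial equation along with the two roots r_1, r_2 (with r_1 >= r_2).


Divide by x^2 to reach normal form y'' + P_1(x) y' + P_2(x) y = 0 with P_1(x) = -2 - 1/x and P_2(x) = -1/x - 3/x^2.
x = 0 is a singular point because the y'-coefficient -2 - 1/x has a pole at x = 0 and the y-coefficient -1/x - 3/x^2 has a pole at x = 0.
It is a regular singular point because x P_1(x) = p(x) = -2x - 1 and x^2 P_2(x) = q(x) = -x - 3 are polynomials, hence analytic at x = 0.
p(0) = -1,  q(0) = -3.
Indicial equation: r(r-1) + p(0) r + q(0) = 0, i.e. r^2 + (p(0) - 1) r + q(0) = 0, i.e. r^2 - 2 r - 3 = 0.
Discriminant: (-2)^2 - 4(-3) = 16, so r = (2 ± 4)/2.
Solving: r_1 = 3, r_2 = -1.

indicial: r^2 - 2 r - 3 = 0; roots r_1 = 3, r_2 = -1


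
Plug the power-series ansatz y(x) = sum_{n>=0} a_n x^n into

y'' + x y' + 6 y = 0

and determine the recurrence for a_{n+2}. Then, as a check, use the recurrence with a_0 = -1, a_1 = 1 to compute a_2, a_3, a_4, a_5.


Substitute y = sum_n a_n x^n.
y''(x) has coefficient (n+2)(n+1) a_{n+2} at x^n;
x y'(x) has coefficient n a_n at x^n (shift);
6 y(x) has coefficient 6 a_n at x^n.
Matching x^n: (n+2)(n+1) a_{n+2} + (n + 6) a_n = 0.
Thus a_{n+2} = (-n - 6) / ((n+1)(n+2)) * a_n.

Check with a_0 = -1, a_1 = 1 (apply the recurrence for n = 0, 1, 2, 3): a_0 = -1, a_1 = 1, a_2 = 3, a_3 = -7/6, a_4 = -2, a_5 = 21/40.

a_(n+2) = (-n - 6) / ((n+1)(n+2)) * a_n; check: a_0 = -1, a_1 = 1, a_2 = 3, a_3 = -7/6, a_4 = -2, a_5 = 21/40


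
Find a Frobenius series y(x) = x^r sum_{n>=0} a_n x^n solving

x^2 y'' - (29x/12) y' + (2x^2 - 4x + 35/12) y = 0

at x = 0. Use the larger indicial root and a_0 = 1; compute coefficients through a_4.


Write in Frobenius form y'' + (p(x)/x) y' + (q(x)/x^2) y = 0:
  p(x) = -29/12,  q(x) = 2x^2 - 4x + 35/12.
Indicial equation: r(r-1) + (-29/12) r + (35/12) = 0 -> roots r_1 = 7/4, r_2 = 5/3.
Take r = r_1 = 7/4. Let y(x) = x^r sum_{n>=0} a_n x^n with a_0 = 1.
Substitute y = x^r sum a_n x^n and match x^{r+n}. The recurrence is
  D(n) a_n - 4 a_{n-1} + 2 a_{n-2} = 0,  where D(n) = (r+n)(r+n-1) + (-29/12)(r+n) + (35/12).
  a_n = [4 a_{n-1} - 2 a_{n-2}] / D(n).
Since the indicial polynomial factors as (r - r_1)(r - r_2), D(n) = (r_1 + n - r_1)(r_1 + n - r_2) = n(n + 1/12).
Evaluating step by step (a_0 = 1):
  n = 1: D(1) = 1(1 + 1/12) = 13/12; numerator = 4(1) = 4; a_1 = (4)/(13/12) = 48/13
  n = 2: D(2) = 2(2 + 1/12) = 25/6; numerator = 4(48/13) - 2(1) = 166/13; a_2 = (166/13)/(25/6) = 996/325
  n = 3: D(3) = 3(3 + 1/12) = 37/4; numerator = 4(996/325) - 2(48/13) = 1584/325; a_3 = (1584/325)/(37/4) = 6336/12025
  n = 4: D(4) = 4(4 + 1/12) = 49/3; numerator = 4(6336/12025) - 2(996/325) = -744/185; a_4 = (-744/185)/(49/3) = -2232/9065

r = 7/4; a_0 = 1; a_1 = 48/13; a_2 = 996/325; a_3 = 6336/12025; a_4 = -2232/9065


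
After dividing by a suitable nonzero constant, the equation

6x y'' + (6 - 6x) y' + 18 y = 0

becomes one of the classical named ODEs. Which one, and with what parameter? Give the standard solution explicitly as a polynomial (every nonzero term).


All three coefficients share the factor 6; dividing through by 6 gives  x y'' + (1 - x) y' + 3 y = 0.
This matches the Laguerre equation x y'' + (1 - x) y' + n y = 0 with n = 3; the polynomial solution is L_3(x).
With y = sum_k a_k x^k, matching x^k gives (k+1)k a_{k+1} + (k+1) a_{k+1} - k a_k + n a_k = 0, i.e. (k+1)^2 a_{k+1} = (k - n) a_k = (k - 3) a_k. The right side vanishes at k = 3, so the series terminates at degree 3.
Standard normalization L_n(0) = 1 gives a_0 = 1. Work upward with a_{k+1} = (k - 3) a_k / (k+1)^2:
  a_1 = (0 - 3)(1) / 1^2 = -3/1 = -3
  a_2 = (1 - 3)(-3) / 2^2 = 6/4 = 3/2
  a_3 = (2 - 3)(3/2) / 3^2 = (-3/2)/9 = -1/6
Hence L_3(x) = -x^3/6 + 3 x^2/2 - 3 x + 1.

L_3(x); series = -x^3/6 + 3 x^2/2 - 3 x + 1


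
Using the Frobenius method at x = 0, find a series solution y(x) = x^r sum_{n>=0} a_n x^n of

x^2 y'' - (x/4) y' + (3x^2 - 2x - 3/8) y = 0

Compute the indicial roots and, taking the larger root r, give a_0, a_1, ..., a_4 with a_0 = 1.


Write in Frobenius form y'' + (p(x)/x) y' + (q(x)/x^2) y = 0:
  p(x) = -1/4,  q(x) = 3x^2 - 2x - 3/8.
Indicial equation: r(r-1) + (-1/4) r + (-3/8) = 0 -> roots r_1 = 3/2, r_2 = -1/4.
Take r = r_1 = 3/2. Let y(x) = x^r sum_{n>=0} a_n x^n with a_0 = 1.
Substitute y = x^r sum a_n x^n and match x^{r+n}. The recurrence is
  D(n) a_n - 2 a_{n-1} + 3 a_{n-2} = 0,  where D(n) = (r+n)(r+n-1) + (-1/4)(r+n) + (-3/8).
  a_n = [2 a_{n-1} - 3 a_{n-2}] / D(n).
Since the indicial polynomial factors as (r - r_1)(r - r_2), D(n) = (r_1 + n - r_1)(r_1 + n - r_2) = n(n + 7/4).
Evaluating step by step (a_0 = 1):
  n = 1: D(1) = 1(1 + 7/4) = 11/4; numerator = 2(1) = 2; a_1 = (2)/(11/4) = 8/11
  n = 2: D(2) = 2(2 + 7/4) = 15/2; numerator = 2(8/11) - 3(1) = -17/11; a_2 = (-17/11)/(15/2) = -34/165
  n = 3: D(3) = 3(3 + 7/4) = 57/4; numerator = 2(-34/165) - 3(8/11) = -428/165; a_3 = (-428/165)/(57/4) = -1712/9405
  n = 4: D(4) = 4(4 + 7/4) = 23; numerator = 2(-1712/9405) - 3(-34/165) = 478/1881; a_4 = (478/1881)/(23) = 478/43263

r = 3/2; a_0 = 1; a_1 = 8/11; a_2 = -34/165; a_3 = -1712/9405; a_4 = 478/43263


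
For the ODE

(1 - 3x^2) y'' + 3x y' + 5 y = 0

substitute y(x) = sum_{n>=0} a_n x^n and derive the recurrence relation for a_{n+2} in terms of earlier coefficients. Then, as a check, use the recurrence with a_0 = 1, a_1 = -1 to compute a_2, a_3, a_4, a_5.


Substitute y = sum_n a_n x^n.
(1 - 3 x^2) y'' contributes (n+2)(n+1) a_{n+2} - 3 n(n-1) a_n at x^n.
3 x y'(x) contributes 3 n a_n at x^n.
5 y(x) contributes 5 a_n at x^n.
Matching x^n: (n+2)(n+1) a_{n+2} + (-3 n(n-1) + 3 n + 5) a_n = 0.
Thus a_{n+2} = (3 n(n-1) - 3 n - 5) / ((n+1)(n+2)) * a_n.

Check with a_0 = 1, a_1 = -1 (apply the recurrence for n = 0, 1, 2, 3): a_0 = 1, a_1 = -1, a_2 = -5/2, a_3 = 4/3, a_4 = 25/24, a_5 = 4/15.

a_(n+2) = (3 n(n-1) - 3 n - 5) / ((n+1)(n+2)) * a_n; check: a_0 = 1, a_1 = -1, a_2 = -5/2, a_3 = 4/3, a_4 = 25/24, a_5 = 4/15


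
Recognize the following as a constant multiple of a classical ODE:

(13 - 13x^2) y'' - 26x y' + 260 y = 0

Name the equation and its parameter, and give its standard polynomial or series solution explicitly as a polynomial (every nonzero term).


All three coefficients share the factor 13; dividing through by 13 gives  (1 - x^2) y'' - 2x y' + 20 y = 0.
This matches the Legendre equation (1 - x^2) y'' - 2x y' + n(n+1) y = 0 (note the -2x y' term) with n(n+1) = 20, so n = 4; the polynomial solution is P_4(x).
With y = sum_k a_k x^k, matching x^k gives (k+2)(k+1) a_{k+2} = [k(k+1) - n(n+1)] a_k = (k - 4)(k + 5) a_k. The right side vanishes at k = 4, so the series with the parity of 4 terminates at degree 4.
Standard normalization (P_n(1) = 1): leading coefficient (2n)!/(2^n (n!)^2) = 40320/(16*576) = 35/8, so a_4 = 35/8. Work downward with a_k = (k+1)(k+2) a_{k+2} / ((k - 4)(k + 5)):
  a_2 = (3)(4)(35/8) / ((2 - 4)(2 + 5)) = (105/2)/(-14) = -15/4
  a_0 = (1)(2)(-15/4) / ((0 - 4)(0 + 5)) = (-15/2)/(-20) = 3/8
Hence P_4(x) = 35 x^4/8 - 15 x^2/4 + 3/8.

P_4(x); series = 35 x^4/8 - 15 x^2/4 + 3/8


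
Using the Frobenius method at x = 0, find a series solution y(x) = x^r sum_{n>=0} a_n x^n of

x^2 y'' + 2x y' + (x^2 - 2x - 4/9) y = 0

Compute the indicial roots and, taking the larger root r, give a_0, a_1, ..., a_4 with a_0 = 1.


Write in Frobenius form y'' + (p(x)/x) y' + (q(x)/x^2) y = 0:
  p(x) = 2,  q(x) = x^2 - 2x - 4/9.
Indicial equation: r(r-1) + (2) r + (-4/9) = 0 -> roots r_1 = 1/3, r_2 = -4/3.
Take r = r_1 = 1/3. Let y(x) = x^r sum_{n>=0} a_n x^n with a_0 = 1.
Substitute y = x^r sum a_n x^n and match x^{r+n}. The recurrence is
  D(n) a_n - 2 a_{n-1} + 1 a_{n-2} = 0,  where D(n) = (r+n)(r+n-1) + (2)(r+n) + (-4/9).
  a_n = [2 a_{n-1} - 1 a_{n-2}] / D(n).
Since the indicial polynomial factors as (r - r_1)(r - r_2), D(n) = (r_1 + n - r_1)(r_1 + n - r_2) = n(n + 5/3).
Evaluating step by step (a_0 = 1):
  n = 1: D(1) = 1(1 + 5/3) = 8/3; numerator = 2(1) = 2; a_1 = (2)/(8/3) = 3/4
  n = 2: D(2) = 2(2 + 5/3) = 22/3; numerator = 2(3/4) - 1(1) = 1/2; a_2 = (1/2)/(22/3) = 3/44
  n = 3: D(3) = 3(3 + 5/3) = 14; numerator = 2(3/44) - 1(3/4) = -27/44; a_3 = (-27/44)/(14) = -27/616
  n = 4: D(4) = 4(4 + 5/3) = 68/3; numerator = 2(-27/616) - 1(3/44) = -12/77; a_4 = (-12/77)/(68/3) = -9/1309

r = 1/3; a_0 = 1; a_1 = 3/4; a_2 = 3/44; a_3 = -27/616; a_4 = -9/1309


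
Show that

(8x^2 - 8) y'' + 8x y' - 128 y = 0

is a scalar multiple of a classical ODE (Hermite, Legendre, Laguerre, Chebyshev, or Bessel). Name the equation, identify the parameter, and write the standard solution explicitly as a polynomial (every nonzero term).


All three coefficients share the factor -8; dividing through by -8 gives  (1 - x^2) y'' - x y' + 16 y = 0.
This matches the Chebyshev equation (1 - x^2) y'' - x y' + n^2 y = 0 (note the -x y' term, not -2x y') with n^2 = 16, so n = 4; the polynomial solution is T_4(x).
With y = sum_k a_k x^k, matching x^k gives (k+2)(k+1) a_{k+2} = (k^2 - n^2) a_k = (k - 4)(k + 4) a_k. The right side vanishes at k = 4, so the series with the parity of 4 terminates at degree 4.
Standard normalization: leading coefficient of T_n is 2^(n-1), so a_4 = 2^3 = 8. Work downward with a_k = (k+1)(k+2) a_{k+2} / ((k - 4)(k + 4)):
  a_2 = (3)(4)(8) / ((2 - 4)(2 + 4)) = 96/(-12) = -8
  a_0 = (1)(2)(-8) / ((0 - 4)(0 + 4)) = -16/(-16) = 1
Hence T_4(x) = 8 x^4 - 8 x^2 + 1.

T_4(x); series = 8 x^4 - 8 x^2 + 1


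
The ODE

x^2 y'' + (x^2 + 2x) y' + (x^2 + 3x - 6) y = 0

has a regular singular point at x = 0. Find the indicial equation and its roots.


Divide by x^2 to reach normal form y'' + P_1(x) y' + P_2(x) y = 0 with P_1(x) = 1 + 2/x and P_2(x) = 1 + 3/x - 6/x^2.
x = 0 is a singular point because the y'-coefficient 1 + 2/x has a pole at x = 0 and the y-coefficient 1 + 3/x - 6/x^2 has a pole at x = 0.
It is a regular singular point because x P_1(x) = p(x) = x + 2 and x^2 P_2(x) = q(x) = x^2 + 3x - 6 are polynomials, hence analytic at x = 0.
p(0) = 2,  q(0) = -6.
Indicial equation: r(r-1) + p(0) r + q(0) = 0, i.e. r^2 + (p(0) - 1) r + q(0) = 0, i.e. r^2 + 1 r - 6 = 0.
Discriminant: (1)^2 - 4(-6) = 25, so r = (-1 ± 5)/2.
Solving: r_1 = 2, r_2 = -3.

indicial: r^2 + 1 r - 6 = 0; roots r_1 = 2, r_2 = -3


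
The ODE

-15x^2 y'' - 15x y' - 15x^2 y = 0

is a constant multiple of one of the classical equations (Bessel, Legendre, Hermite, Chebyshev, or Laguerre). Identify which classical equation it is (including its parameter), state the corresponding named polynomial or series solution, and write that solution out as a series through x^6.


All three coefficients share the factor -15; dividing through by -15 gives  x^2 y'' + x y' + x^2 y = 0.
This matches the Bessel equation x^2 y'' + x y' + (x^2 - nu^2) y = 0 with nu^2 = 0, so nu = 0; the solution bounded at x = 0 is J_0(x).
Frobenius at x = 0: indicial roots ±nu; for r = nu the recurrence k(k + 2nu) c_k = -c_{k-2} gives the standard series J_nu(x) = sum_{k>=0} (-1)^k / (k! (k+nu)!) (x/2)^(2k+nu). Evaluate the first 4 terms:
  k = 0: (-1)^0 / (0! * 0! * 2^0) x^0 = 1/(1*1*1) x^0 = (1) x^0
  k = 1: (-1)^1 / (1! * 1! * 2^2) x^2 = -1/(1*1*4) x^2 = (-1/4) x^2
  k = 2: (-1)^2 / (2! * 2! * 2^4) x^4 = 1/(2*2*16) x^4 = (1/64) x^4
  k = 3: (-1)^3 / (3! * 3! * 2^6) x^6 = -1/(6*6*64) x^6 = (-1/2304) x^6
Hence J_0(x) = -x^6/2304 + x^4/64 - x^2/4 + 1 + ....

J_0(x); series = -x^6/2304 + x^4/64 - x^2/4 + 1


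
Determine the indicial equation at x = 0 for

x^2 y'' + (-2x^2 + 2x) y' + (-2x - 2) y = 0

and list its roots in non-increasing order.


Divide by x^2 to reach normal form y'' + P_1(x) y' + P_2(x) y = 0 with P_1(x) = -2 + 2/x and P_2(x) = -2/x - 2/x^2.
x = 0 is a singular point because the y'-coefficient -2 + 2/x has a pole at x = 0 and the y-coefficient -2/x - 2/x^2 has a pole at x = 0.
It is a regular singular point because x P_1(x) = p(x) = 2 - 2x and x^2 P_2(x) = q(x) = -2x - 2 are polynomials, hence analytic at x = 0.
p(0) = 2,  q(0) = -2.
Indicial equation: r(r-1) + p(0) r + q(0) = 0, i.e. r^2 + (p(0) - 1) r + q(0) = 0, i.e. r^2 + 1 r - 2 = 0.
Discriminant: (1)^2 - 4(-2) = 9, so r = (-1 ± 3)/2.
Solving: r_1 = 1, r_2 = -2.

indicial: r^2 + 1 r - 2 = 0; roots r_1 = 1, r_2 = -2


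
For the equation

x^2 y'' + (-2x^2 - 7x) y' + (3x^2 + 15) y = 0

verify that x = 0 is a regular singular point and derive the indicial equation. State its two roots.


Divide by x^2 to reach normal form y'' + P_1(x) y' + P_2(x) y = 0 with P_1(x) = -2 - 7/x and P_2(x) = 3 + 15/x^2.
x = 0 is a singular point because the y'-coefficient -2 - 7/x has a pole at x = 0 and the y-coefficient 3 + 15/x^2 has a pole at x = 0.
It is a regular singular point because x P_1(x) = p(x) = -2x - 7 and x^2 P_2(x) = q(x) = 3x^2 + 15 are polynomials, hence analytic at x = 0.
p(0) = -7,  q(0) = 15.
Indicial equation: r(r-1) + p(0) r + q(0) = 0, i.e. r^2 + (p(0) - 1) r + q(0) = 0, i.e. r^2 - 8 r + 15 = 0.
Discriminant: (-8)^2 - 4(15) = 4, so r = (8 ± 2)/2.
Solving: r_1 = 5, r_2 = 3.

indicial: r^2 - 8 r + 15 = 0; roots r_1 = 5, r_2 = 3


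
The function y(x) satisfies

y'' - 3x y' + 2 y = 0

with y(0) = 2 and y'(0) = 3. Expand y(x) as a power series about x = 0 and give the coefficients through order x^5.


Ansatz: y(x) = sum_{n>=0} a_n x^n, so y'(x) = sum_{n>=1} n a_n x^(n-1) and y''(x) = sum_{n>=2} n(n-1) a_n x^(n-2).
Substitute into P(x) y'' + Q(x) y' + R(x) y = 0 with P(x) = 1, Q(x) = -3x, R(x) = 2, and match powers of x.
Initial conditions: a_0 = 2, a_1 = 3.
Setting the coefficient of each power of x to zero and solving order by order (substituting the coefficients already found):
  x^0: 2 a_2 + 2 a_0 = 0  ->  2 a_2 = -2 a_0 = -4  ->  a_2 = -2
  x^1: 6 a_3 - a_1 = 0  ->  6 a_3 = a_1 = 3  ->  a_3 = 1/2
  x^2: 12 a_4 - 4 a_2 = 0  ->  12 a_4 = 4 a_2 = -8  ->  a_4 = -2/3
  x^3: 20 a_5 - 7 a_3 = 0  ->  20 a_5 = 7 a_3 = 7/2  ->  a_5 = 7/40
Truncated series: y(x) = 2 + 3 x - 2 x^2 + (1/2) x^3 - (2/3) x^4 + (7/40) x^5 + O(x^6).

a_0 = 2; a_1 = 3; a_2 = -2; a_3 = 1/2; a_4 = -2/3; a_5 = 7/40


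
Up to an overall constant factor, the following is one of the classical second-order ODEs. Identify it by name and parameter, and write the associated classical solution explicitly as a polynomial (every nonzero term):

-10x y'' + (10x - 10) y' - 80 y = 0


All three coefficients share the factor -10; dividing through by -10 gives  x y'' + (1 - x) y' + 8 y = 0.
This matches the Laguerre equation x y'' + (1 - x) y' + n y = 0 with n = 8; the polynomial solution is L_8(x).
With y = sum_k a_k x^k, matching x^k gives (k+1)k a_{k+1} + (k+1) a_{k+1} - k a_k + n a_k = 0, i.e. (k+1)^2 a_{k+1} = (k - n) a_k = (k - 8) a_k. The right side vanishes at k = 8, so the series terminates at degree 8.
Standard normalization L_n(0) = 1 gives a_0 = 1. Work upward with a_{k+1} = (k - 8) a_k / (k+1)^2:
  a_1 = (0 - 8)(1) / 1^2 = -8/1 = -8
  a_2 = (1 - 8)(-8) / 2^2 = 56/4 = 14
  a_3 = (2 - 8)(14) / 3^2 = -84/9 = -28/3
  a_4 = (3 - 8)(-28/3) / 4^2 = (140/3)/16 = 35/12
  a_5 = (4 - 8)(35/12) / 5^2 = (-35/3)/25 = -7/15
  a_6 = (5 - 8)(-7/15) / 6^2 = (7/5)/36 = 7/180
  a_7 = (6 - 8)(7/180) / 7^2 = (-7/90)/49 = -1/630
  a_8 = (7 - 8)(-1/630) / 8^2 = (1/630)/64 = 1/40320
Hence L_8(x) = x^8/40320 - x^7/630 + 7 x^6/180 - 7 x^5/15 + 35 x^4/12 - 28 x^3/3 + 14 x^2 - 8 x + 1.

L_8(x); series = x^8/40320 - x^7/630 + 7 x^6/180 - 7 x^5/15 + 35 x^4/12 - 28 x^3/3 + 14 x^2 - 8 x + 1


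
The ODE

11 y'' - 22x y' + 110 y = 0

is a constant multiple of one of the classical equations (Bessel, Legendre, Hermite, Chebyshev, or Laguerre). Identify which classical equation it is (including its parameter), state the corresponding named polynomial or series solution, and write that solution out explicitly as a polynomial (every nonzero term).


All three coefficients share the factor 11; dividing through by 11 gives  y'' - 2x y' + 10 y = 0.
This matches the Hermite equation y'' - 2x y' + 2n y = 0 with 2n = 10, so n = 5; the polynomial solution is H_5(x).
With y = sum_k a_k x^k, matching x^k gives (k+2)(k+1) a_{k+2} = 2(k - n) a_k = 2(k - 5) a_k. The right side vanishes at k = 5, so the series with the parity of 5 terminates at degree 5.
Standard normalization: leading coefficient of H_n is 2^n, so a_5 = 2^5 = 32. Work downward with a_k = (k+1)(k+2) a_{k+2} / (2(k - n)):
  a_3 = (4)(5)(32) / (2(3 - 5)) = 640/(-4) = -160
  a_1 = (2)(3)(-160) / (2(1 - 5)) = -960/(-8) = 120
Hence H_5(x) = 32 x^5 - 160 x^3 + 120 x.

H_5(x); series = 32 x^5 - 160 x^3 + 120 x


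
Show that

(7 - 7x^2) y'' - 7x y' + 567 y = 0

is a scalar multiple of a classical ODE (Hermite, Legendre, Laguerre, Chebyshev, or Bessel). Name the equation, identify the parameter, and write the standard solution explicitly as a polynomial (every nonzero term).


All three coefficients share the factor 7; dividing through by 7 gives  (1 - x^2) y'' - x y' + 81 y = 0.
This matches the Chebyshev equation (1 - x^2) y'' - x y' + n^2 y = 0 (note the -x y' term, not -2x y') with n^2 = 81, so n = 9; the polynomial solution is T_9(x).
With y = sum_k a_k x^k, matching x^k gives (k+2)(k+1) a_{k+2} = (k^2 - n^2) a_k = (k - 9)(k + 9) a_k. The right side vanishes at k = 9, so the series with the parity of 9 terminates at degree 9.
Standard normalization: leading coefficient of T_n is 2^(n-1), so a_9 = 2^8 = 256. Work downward with a_k = (k+1)(k+2) a_{k+2} / ((k - 9)(k + 9)):
  a_7 = (8)(9)(256) / ((7 - 9)(7 + 9)) = 18432/(-32) = -576
  a_5 = (6)(7)(-576) / ((5 - 9)(5 + 9)) = -24192/(-56) = 432
  a_3 = (4)(5)(432) / ((3 - 9)(3 + 9)) = 8640/(-72) = -120
  a_1 = (2)(3)(-120) / ((1 - 9)(1 + 9)) = -720/(-80) = 9
Hence T_9(x) = 256 x^9 - 576 x^7 + 432 x^5 - 120 x^3 + 9 x.

T_9(x); series = 256 x^9 - 576 x^7 + 432 x^5 - 120 x^3 + 9 x


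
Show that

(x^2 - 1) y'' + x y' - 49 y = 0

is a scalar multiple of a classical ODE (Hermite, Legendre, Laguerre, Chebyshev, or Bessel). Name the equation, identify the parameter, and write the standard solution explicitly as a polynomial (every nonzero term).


All three coefficients share the factor -1; dividing through by -1 gives  (1 - x^2) y'' - x y' + 49 y = 0.
This matches the Chebyshev equation (1 - x^2) y'' - x y' + n^2 y = 0 (note the -x y' term, not -2x y') with n^2 = 49, so n = 7; the polynomial solution is T_7(x).
With y = sum_k a_k x^k, matching x^k gives (k+2)(k+1) a_{k+2} = (k^2 - n^2) a_k = (k - 7)(k + 7) a_k. The right side vanishes at k = 7, so the series with the parity of 7 terminates at degree 7.
Standard normalization: leading coefficient of T_n is 2^(n-1), so a_7 = 2^6 = 64. Work downward with a_k = (k+1)(k+2) a_{k+2} / ((k - 7)(k + 7)):
  a_5 = (6)(7)(64) / ((5 - 7)(5 + 7)) = 2688/(-24) = -112
  a_3 = (4)(5)(-112) / ((3 - 7)(3 + 7)) = -2240/(-40) = 56
  a_1 = (2)(3)(56) / ((1 - 7)(1 + 7)) = 336/(-48) = -7
Hence T_7(x) = 64 x^7 - 112 x^5 + 56 x^3 - 7 x.

T_7(x); series = 64 x^7 - 112 x^5 + 56 x^3 - 7 x


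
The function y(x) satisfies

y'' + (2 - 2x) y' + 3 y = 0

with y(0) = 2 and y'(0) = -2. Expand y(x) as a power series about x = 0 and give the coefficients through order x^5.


Ansatz: y(x) = sum_{n>=0} a_n x^n, so y'(x) = sum_{n>=1} n a_n x^(n-1) and y''(x) = sum_{n>=2} n(n-1) a_n x^(n-2).
Substitute into P(x) y'' + Q(x) y' + R(x) y = 0 with P(x) = 1, Q(x) = 2 - 2x, R(x) = 3, and match powers of x.
Initial conditions: a_0 = 2, a_1 = -2.
Setting the coefficient of each power of x to zero and solving order by order (substituting the coefficients already found):
  x^0: 2 a_2 + 2 a_1 + 3 a_0 = 0  ->  2 a_2 = -2 a_1 - 3 a_0 = -2  ->  a_2 = -1
  x^1: 6 a_3 + 4 a_2 + a_1 = 0  ->  6 a_3 = -4 a_2 - a_1 = 6  ->  a_3 = 1
  x^2: 12 a_4 + 6 a_3 - a_2 = 0  ->  12 a_4 = -6 a_3 + a_2 = -7  ->  a_4 = -7/12
  x^3: 20 a_5 + 8 a_4 - 3 a_3 = 0  ->  20 a_5 = -8 a_4 + 3 a_3 = 23/3  ->  a_5 = 23/60
Truncated series: y(x) = 2 - 2 x - x^2 + x^3 - (7/12) x^4 + (23/60) x^5 + O(x^6).

a_0 = 2; a_1 = -2; a_2 = -1; a_3 = 1; a_4 = -7/12; a_5 = 23/60


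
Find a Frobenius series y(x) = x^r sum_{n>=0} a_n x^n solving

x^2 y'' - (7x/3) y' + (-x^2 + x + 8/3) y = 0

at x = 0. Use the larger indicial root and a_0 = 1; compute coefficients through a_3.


Write in Frobenius form y'' + (p(x)/x) y' + (q(x)/x^2) y = 0:
  p(x) = -7/3,  q(x) = -x^2 + x + 8/3.
Indicial equation: r(r-1) + (-7/3) r + (8/3) = 0 -> roots r_1 = 2, r_2 = 4/3.
Take r = r_1 = 2. Let y(x) = x^r sum_{n>=0} a_n x^n with a_0 = 1.
Substitute y = x^r sum a_n x^n and match x^{r+n}. The recurrence is
  D(n) a_n + 1 a_{n-1} - 1 a_{n-2} = 0,  where D(n) = (r+n)(r+n-1) + (-7/3)(r+n) + (8/3).
  a_n = [-1 a_{n-1} + 1 a_{n-2}] / D(n).
Since the indicial polynomial factors as (r - r_1)(r - r_2), D(n) = (r_1 + n - r_1)(r_1 + n - r_2) = n(n + 2/3).
Evaluating step by step (a_0 = 1):
  n = 1: D(1) = 1(1 + 2/3) = 5/3; numerator = -1(1) = -1; a_1 = (-1)/(5/3) = -3/5
  n = 2: D(2) = 2(2 + 2/3) = 16/3; numerator = -1(-3/5) + 1(1) = 8/5; a_2 = (8/5)/(16/3) = 3/10
  n = 3: D(3) = 3(3 + 2/3) = 11; numerator = -1(3/10) + 1(-3/5) = -9/10; a_3 = (-9/10)/(11) = -9/110

r = 2; a_0 = 1; a_1 = -3/5; a_2 = 3/10; a_3 = -9/110


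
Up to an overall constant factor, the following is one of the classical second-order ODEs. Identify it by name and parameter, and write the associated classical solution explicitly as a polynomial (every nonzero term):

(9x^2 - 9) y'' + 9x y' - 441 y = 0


All three coefficients share the factor -9; dividing through by -9 gives  (1 - x^2) y'' - x y' + 49 y = 0.
This matches the Chebyshev equation (1 - x^2) y'' - x y' + n^2 y = 0 (note the -x y' term, not -2x y') with n^2 = 49, so n = 7; the polynomial solution is T_7(x).
With y = sum_k a_k x^k, matching x^k gives (k+2)(k+1) a_{k+2} = (k^2 - n^2) a_k = (k - 7)(k + 7) a_k. The right side vanishes at k = 7, so the series with the parity of 7 terminates at degree 7.
Standard normalization: leading coefficient of T_n is 2^(n-1), so a_7 = 2^6 = 64. Work downward with a_k = (k+1)(k+2) a_{k+2} / ((k - 7)(k + 7)):
  a_5 = (6)(7)(64) / ((5 - 7)(5 + 7)) = 2688/(-24) = -112
  a_3 = (4)(5)(-112) / ((3 - 7)(3 + 7)) = -2240/(-40) = 56
  a_1 = (2)(3)(56) / ((1 - 7)(1 + 7)) = 336/(-48) = -7
Hence T_7(x) = 64 x^7 - 112 x^5 + 56 x^3 - 7 x.

T_7(x); series = 64 x^7 - 112 x^5 + 56 x^3 - 7 x


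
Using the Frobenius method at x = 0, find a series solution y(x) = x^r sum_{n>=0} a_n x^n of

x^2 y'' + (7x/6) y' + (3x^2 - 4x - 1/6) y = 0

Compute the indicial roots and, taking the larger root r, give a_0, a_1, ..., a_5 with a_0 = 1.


Write in Frobenius form y'' + (p(x)/x) y' + (q(x)/x^2) y = 0:
  p(x) = 7/6,  q(x) = 3x^2 - 4x - 1/6.
Indicial equation: r(r-1) + (7/6) r + (-1/6) = 0 -> roots r_1 = 1/3, r_2 = -1/2.
Take r = r_1 = 1/3. Let y(x) = x^r sum_{n>=0} a_n x^n with a_0 = 1.
Substitute y = x^r sum a_n x^n and match x^{r+n}. The recurrence is
  D(n) a_n - 4 a_{n-1} + 3 a_{n-2} = 0,  where D(n) = (r+n)(r+n-1) + (7/6)(r+n) + (-1/6).
  a_n = [4 a_{n-1} - 3 a_{n-2}] / D(n).
Since the indicial polynomial factors as (r - r_1)(r - r_2), D(n) = (r_1 + n - r_1)(r_1 + n - r_2) = n(n + 5/6).
Evaluating step by step (a_0 = 1):
  n = 1: D(1) = 1(1 + 5/6) = 11/6; numerator = 4(1) = 4; a_1 = (4)/(11/6) = 24/11
  n = 2: D(2) = 2(2 + 5/6) = 17/3; numerator = 4(24/11) - 3(1) = 63/11; a_2 = (63/11)/(17/3) = 189/187
  n = 3: D(3) = 3(3 + 5/6) = 23/2; numerator = 4(189/187) - 3(24/11) = -468/187; a_3 = (-468/187)/(23/2) = -936/4301
  n = 4: D(4) = 4(4 + 5/6) = 58/3; numerator = 4(-936/4301) - 3(189/187) = -16785/4301; a_4 = (-16785/4301)/(58/3) = -50355/249458
  n = 5: D(5) = 5(5 + 5/6) = 175/6; numerator = 4(-50355/249458) - 3(-936/4301) = -1134/7337; a_5 = (-1134/7337)/(175/6) = -972/183425

r = 1/3; a_0 = 1; a_1 = 24/11; a_2 = 189/187; a_3 = -936/4301; a_4 = -50355/249458; a_5 = -972/183425


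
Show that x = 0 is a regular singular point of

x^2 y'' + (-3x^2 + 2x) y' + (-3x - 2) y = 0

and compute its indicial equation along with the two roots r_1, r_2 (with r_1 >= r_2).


Divide by x^2 to reach normal form y'' + P_1(x) y' + P_2(x) y = 0 with P_1(x) = -3 + 2/x and P_2(x) = -3/x - 2/x^2.
x = 0 is a singular point because the y'-coefficient -3 + 2/x has a pole at x = 0 and the y-coefficient -3/x - 2/x^2 has a pole at x = 0.
It is a regular singular point because x P_1(x) = p(x) = 2 - 3x and x^2 P_2(x) = q(x) = -3x - 2 are polynomials, hence analytic at x = 0.
p(0) = 2,  q(0) = -2.
Indicial equation: r(r-1) + p(0) r + q(0) = 0, i.e. r^2 + (p(0) - 1) r + q(0) = 0, i.e. r^2 + 1 r - 2 = 0.
Discriminant: (1)^2 - 4(-2) = 9, so r = (-1 ± 3)/2.
Solving: r_1 = 1, r_2 = -2.

indicial: r^2 + 1 r - 2 = 0; roots r_1 = 1, r_2 = -2


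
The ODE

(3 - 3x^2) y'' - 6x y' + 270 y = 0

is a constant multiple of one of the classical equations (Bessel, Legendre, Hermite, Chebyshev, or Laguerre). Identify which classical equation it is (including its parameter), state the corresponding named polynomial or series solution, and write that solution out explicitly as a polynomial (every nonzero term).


All three coefficients share the factor 3; dividing through by 3 gives  (1 - x^2) y'' - 2x y' + 90 y = 0.
This matches the Legendre equation (1 - x^2) y'' - 2x y' + n(n+1) y = 0 (note the -2x y' term) with n(n+1) = 90, so n = 9; the polynomial solution is P_9(x).
With y = sum_k a_k x^k, matching x^k gives (k+2)(k+1) a_{k+2} = [k(k+1) - n(n+1)] a_k = (k - 9)(k + 10) a_k. The right side vanishes at k = 9, so the series with the parity of 9 terminates at degree 9.
Standard normalization (P_n(1) = 1): leading coefficient (2n)!/(2^n (n!)^2) = 6402373705728000/(512*131681894400) = 12155/128, so a_9 = 12155/128. Work downward with a_k = (k+1)(k+2) a_{k+2} / ((k - 9)(k + 10)):
  a_7 = (8)(9)(12155/128) / ((7 - 9)(7 + 10)) = (109395/16)/(-34) = -6435/32
  a_5 = (6)(7)(-6435/32) / ((5 - 9)(5 + 10)) = (-135135/16)/(-60) = 9009/64
  a_3 = (4)(5)(9009/64) / ((3 - 9)(3 + 10)) = (45045/16)/(-78) = -1155/32
  a_1 = (2)(3)(-1155/32) / ((1 - 9)(1 + 10)) = (-3465/16)/(-88) = 315/128
Hence P_9(x) = 12155 x^9/128 - 6435 x^7/32 + 9009 x^5/64 - 1155 x^3/32 + 315 x/128.

P_9(x); series = 12155 x^9/128 - 6435 x^7/32 + 9009 x^5/64 - 1155 x^3/32 + 315 x/128


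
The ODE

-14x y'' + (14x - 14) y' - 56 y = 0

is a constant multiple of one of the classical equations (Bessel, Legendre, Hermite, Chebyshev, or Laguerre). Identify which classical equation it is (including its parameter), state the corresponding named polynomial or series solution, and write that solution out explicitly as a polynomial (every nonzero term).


All three coefficients share the factor -14; dividing through by -14 gives  x y'' + (1 - x) y' + 4 y = 0.
This matches the Laguerre equation x y'' + (1 - x) y' + n y = 0 with n = 4; the polynomial solution is L_4(x).
With y = sum_k a_k x^k, matching x^k gives (k+1)k a_{k+1} + (k+1) a_{k+1} - k a_k + n a_k = 0, i.e. (k+1)^2 a_{k+1} = (k - n) a_k = (k - 4) a_k. The right side vanishes at k = 4, so the series terminates at degree 4.
Standard normalization L_n(0) = 1 gives a_0 = 1. Work upward with a_{k+1} = (k - 4) a_k / (k+1)^2:
  a_1 = (0 - 4)(1) / 1^2 = -4/1 = -4
  a_2 = (1 - 4)(-4) / 2^2 = 12/4 = 3
  a_3 = (2 - 4)(3) / 3^2 = -6/9 = -2/3
  a_4 = (3 - 4)(-2/3) / 4^2 = (2/3)/16 = 1/24
Hence L_4(x) = x^4/24 - 2 x^3/3 + 3 x^2 - 4 x + 1.

L_4(x); series = x^4/24 - 2 x^3/3 + 3 x^2 - 4 x + 1


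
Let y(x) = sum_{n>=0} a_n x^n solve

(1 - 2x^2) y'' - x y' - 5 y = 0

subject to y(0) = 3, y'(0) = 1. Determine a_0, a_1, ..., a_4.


Ansatz: y(x) = sum_{n>=0} a_n x^n, so y'(x) = sum_{n>=1} n a_n x^(n-1) and y''(x) = sum_{n>=2} n(n-1) a_n x^(n-2).
Substitute into P(x) y'' + Q(x) y' + R(x) y = 0 with P(x) = 1 - 2x^2, Q(x) = -x, R(x) = -5, and match powers of x.
Initial conditions: a_0 = 3, a_1 = 1.
Setting the coefficient of each power of x to zero and solving order by order (substituting the coefficients already found):
  x^0: 2 a_2 - 5 a_0 = 0  ->  2 a_2 = 5 a_0 = 15  ->  a_2 = 15/2
  x^1: 6 a_3 - 6 a_1 = 0  ->  6 a_3 = 6 a_1 = 6  ->  a_3 = 1
  x^2: 12 a_4 - 11 a_2 = 0  ->  12 a_4 = 11 a_2 = 165/2  ->  a_4 = 55/8
Truncated series: y(x) = 3 + x + (15/2) x^2 + x^3 + (55/8) x^4 + O(x^5).

a_0 = 3; a_1 = 1; a_2 = 15/2; a_3 = 1; a_4 = 55/8


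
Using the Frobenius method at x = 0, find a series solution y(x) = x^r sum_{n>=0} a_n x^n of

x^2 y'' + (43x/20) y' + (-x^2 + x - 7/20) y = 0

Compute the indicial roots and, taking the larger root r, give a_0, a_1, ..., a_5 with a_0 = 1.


Write in Frobenius form y'' + (p(x)/x) y' + (q(x)/x^2) y = 0:
  p(x) = 43/20,  q(x) = -x^2 + x - 7/20.
Indicial equation: r(r-1) + (43/20) r + (-7/20) = 0 -> roots r_1 = 1/4, r_2 = -7/5.
Take r = r_1 = 1/4. Let y(x) = x^r sum_{n>=0} a_n x^n with a_0 = 1.
Substitute y = x^r sum a_n x^n and match x^{r+n}. The recurrence is
  D(n) a_n + 1 a_{n-1} - 1 a_{n-2} = 0,  where D(n) = (r+n)(r+n-1) + (43/20)(r+n) + (-7/20).
  a_n = [-1 a_{n-1} + 1 a_{n-2}] / D(n).
Since the indicial polynomial factors as (r - r_1)(r - r_2), D(n) = (r_1 + n - r_1)(r_1 + n - r_2) = n(n + 33/20).
Evaluating step by step (a_0 = 1):
  n = 1: D(1) = 1(1 + 33/20) = 53/20; numerator = -1(1) = -1; a_1 = (-1)/(53/20) = -20/53
  n = 2: D(2) = 2(2 + 33/20) = 73/10; numerator = -1(-20/53) + 1(1) = 73/53; a_2 = (73/53)/(73/10) = 10/53
  n = 3: D(3) = 3(3 + 33/20) = 279/20; numerator = -1(10/53) + 1(-20/53) = -30/53; a_3 = (-30/53)/(279/20) = -200/4929
  n = 4: D(4) = 4(4 + 33/20) = 113/5; numerator = -1(-200/4929) + 1(10/53) = 1130/4929; a_4 = (1130/4929)/(113/5) = 50/4929
  n = 5: D(5) = 5(5 + 33/20) = 133/4; numerator = -1(50/4929) + 1(-200/4929) = -250/4929; a_5 = (-250/4929)/(133/4) = -1000/655557

r = 1/4; a_0 = 1; a_1 = -20/53; a_2 = 10/53; a_3 = -200/4929; a_4 = 50/4929; a_5 = -1000/655557


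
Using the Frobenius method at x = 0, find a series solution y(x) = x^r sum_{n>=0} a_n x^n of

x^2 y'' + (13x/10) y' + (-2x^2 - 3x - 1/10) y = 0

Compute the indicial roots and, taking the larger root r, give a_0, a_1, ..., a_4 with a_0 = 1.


Write in Frobenius form y'' + (p(x)/x) y' + (q(x)/x^2) y = 0:
  p(x) = 13/10,  q(x) = -2x^2 - 3x - 1/10.
Indicial equation: r(r-1) + (13/10) r + (-1/10) = 0 -> roots r_1 = 1/5, r_2 = -1/2.
Take r = r_1 = 1/5. Let y(x) = x^r sum_{n>=0} a_n x^n with a_0 = 1.
Substitute y = x^r sum a_n x^n and match x^{r+n}. The recurrence is
  D(n) a_n - 3 a_{n-1} - 2 a_{n-2} = 0,  where D(n) = (r+n)(r+n-1) + (13/10)(r+n) + (-1/10).
  a_n = [3 a_{n-1} + 2 a_{n-2}] / D(n).
Since the indicial polynomial factors as (r - r_1)(r - r_2), D(n) = (r_1 + n - r_1)(r_1 + n - r_2) = n(n + 7/10).
Evaluating step by step (a_0 = 1):
  n = 1: D(1) = 1(1 + 7/10) = 17/10; numerator = 3(1) = 3; a_1 = (3)/(17/10) = 30/17
  n = 2: D(2) = 2(2 + 7/10) = 27/5; numerator = 3(30/17) + 2(1) = 124/17; a_2 = (124/17)/(27/5) = 620/459
  n = 3: D(3) = 3(3 + 7/10) = 111/10; numerator = 3(620/459) + 2(30/17) = 1160/153; a_3 = (1160/153)/(111/10) = 11600/16983
  n = 4: D(4) = 4(4 + 7/10) = 94/5; numerator = 3(11600/16983) + 2(620/459) = 80680/16983; a_4 = (80680/16983)/(94/5) = 201700/798201

r = 1/5; a_0 = 1; a_1 = 30/17; a_2 = 620/459; a_3 = 11600/16983; a_4 = 201700/798201


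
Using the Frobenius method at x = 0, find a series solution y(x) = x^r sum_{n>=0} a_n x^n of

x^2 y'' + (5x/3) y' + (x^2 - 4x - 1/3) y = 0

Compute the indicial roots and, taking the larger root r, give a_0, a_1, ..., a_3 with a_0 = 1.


Write in Frobenius form y'' + (p(x)/x) y' + (q(x)/x^2) y = 0:
  p(x) = 5/3,  q(x) = x^2 - 4x - 1/3.
Indicial equation: r(r-1) + (5/3) r + (-1/3) = 0 -> roots r_1 = 1/3, r_2 = -1.
Take r = r_1 = 1/3. Let y(x) = x^r sum_{n>=0} a_n x^n with a_0 = 1.
Substitute y = x^r sum a_n x^n and match x^{r+n}. The recurrence is
  D(n) a_n - 4 a_{n-1} + 1 a_{n-2} = 0,  where D(n) = (r+n)(r+n-1) + (5/3)(r+n) + (-1/3).
  a_n = [4 a_{n-1} - 1 a_{n-2}] / D(n).
Since the indicial polynomial factors as (r - r_1)(r - r_2), D(n) = (r_1 + n - r_1)(r_1 + n - r_2) = n(n + 4/3).
Evaluating step by step (a_0 = 1):
  n = 1: D(1) = 1(1 + 4/3) = 7/3; numerator = 4(1) = 4; a_1 = (4)/(7/3) = 12/7
  n = 2: D(2) = 2(2 + 4/3) = 20/3; numerator = 4(12/7) - 1(1) = 41/7; a_2 = (41/7)/(20/3) = 123/140
  n = 3: D(3) = 3(3 + 4/3) = 13; numerator = 4(123/140) - 1(12/7) = 9/5; a_3 = (9/5)/(13) = 9/65

r = 1/3; a_0 = 1; a_1 = 12/7; a_2 = 123/140; a_3 = 9/65


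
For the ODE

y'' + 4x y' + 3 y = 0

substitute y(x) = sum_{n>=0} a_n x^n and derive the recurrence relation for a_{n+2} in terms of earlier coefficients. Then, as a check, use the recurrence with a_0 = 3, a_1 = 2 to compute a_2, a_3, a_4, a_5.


Substitute y = sum_n a_n x^n.
y''(x) has coefficient (n+2)(n+1) a_{n+2} at x^n;
4 x y'(x) has coefficient 4 n a_n at x^n (shift);
3 y(x) has coefficient 3 a_n at x^n.
Matching x^n: (n+2)(n+1) a_{n+2} + (4n + 3) a_n = 0.
Thus a_{n+2} = (-4n - 3) / ((n+1)(n+2)) * a_n.

Check with a_0 = 3, a_1 = 2 (apply the recurrence for n = 0, 1, 2, 3): a_0 = 3, a_1 = 2, a_2 = -9/2, a_3 = -7/3, a_4 = 33/8, a_5 = 7/4.

a_(n+2) = (-4n - 3) / ((n+1)(n+2)) * a_n; check: a_0 = 3, a_1 = 2, a_2 = -9/2, a_3 = -7/3, a_4 = 33/8, a_5 = 7/4


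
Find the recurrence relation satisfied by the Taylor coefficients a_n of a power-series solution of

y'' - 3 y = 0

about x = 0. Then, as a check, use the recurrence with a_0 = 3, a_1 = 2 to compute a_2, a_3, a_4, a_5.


Substitute y = sum_n a_n x^n into y'' + (const) y = 0.
y''(x) = sum_{n>=0} (n+2)(n+1) a_{n+2} x^n.
The ODE becomes sum_n [(n+2)(n+1) a_{n+2} - 3 a_n] x^n = 0.
Setting each coefficient to zero gives the recurrence:
  (n+2)(n+1) a_{n+2} - 3 a_n = 0,
  a_{n+2} = 3 / ((n+1)(n+2)) a_n.

Check with a_0 = 3, a_1 = 2 (apply the recurrence for n = 0, 1, 2, 3): a_0 = 3, a_1 = 2, a_2 = 9/2, a_3 = 1, a_4 = 9/8, a_5 = 3/20.

a_{n+2} = 3/((n+1)(n+2)) * a_n; check: a_0 = 3, a_1 = 2, a_2 = 9/2, a_3 = 1, a_4 = 9/8, a_5 = 3/20


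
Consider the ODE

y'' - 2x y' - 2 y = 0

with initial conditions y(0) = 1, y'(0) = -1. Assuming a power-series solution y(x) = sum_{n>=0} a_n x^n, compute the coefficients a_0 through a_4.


Ansatz: y(x) = sum_{n>=0} a_n x^n, so y'(x) = sum_{n>=1} n a_n x^(n-1) and y''(x) = sum_{n>=2} n(n-1) a_n x^(n-2).
Substitute into P(x) y'' + Q(x) y' + R(x) y = 0 with P(x) = 1, Q(x) = -2x, R(x) = -2, and match powers of x.
Initial conditions: a_0 = 1, a_1 = -1.
Setting the coefficient of each power of x to zero and solving order by order (substituting the coefficients already found):
  x^0: 2 a_2 - 2 a_0 = 0  ->  2 a_2 = 2 a_0 = 2  ->  a_2 = 1
  x^1: 6 a_3 - 4 a_1 = 0  ->  6 a_3 = 4 a_1 = -4  ->  a_3 = -2/3
  x^2: 12 a_4 - 6 a_2 = 0  ->  12 a_4 = 6 a_2 = 6  ->  a_4 = 1/2
Truncated series: y(x) = 1 - x + x^2 - (2/3) x^3 + (1/2) x^4 + O(x^5).

a_0 = 1; a_1 = -1; a_2 = 1; a_3 = -2/3; a_4 = 1/2


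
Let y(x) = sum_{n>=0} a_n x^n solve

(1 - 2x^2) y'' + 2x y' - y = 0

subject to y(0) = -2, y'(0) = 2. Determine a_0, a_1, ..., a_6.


Ansatz: y(x) = sum_{n>=0} a_n x^n, so y'(x) = sum_{n>=1} n a_n x^(n-1) and y''(x) = sum_{n>=2} n(n-1) a_n x^(n-2).
Substitute into P(x) y'' + Q(x) y' + R(x) y = 0 with P(x) = 1 - 2x^2, Q(x) = 2x, R(x) = -1, and match powers of x.
Initial conditions: a_0 = -2, a_1 = 2.
Setting the coefficient of each power of x to zero and solving order by order (substituting the coefficients already found):
  x^0: 2 a_2 - a_0 = 0  ->  2 a_2 = a_0 = -2  ->  a_2 = -1
  x^1: 6 a_3 + a_1 = 0  ->  6 a_3 = -a_1 = -2  ->  a_3 = -1/3
  x^2: 12 a_4 - a_2 = 0  ->  12 a_4 = a_2 = -1  ->  a_4 = -1/12
  x^3: 20 a_5 - 7 a_3 = 0  ->  20 a_5 = 7 a_3 = -7/3  ->  a_5 = -7/60
  x^4: 30 a_6 - 17 a_4 = 0  ->  30 a_6 = 17 a_4 = -17/12  ->  a_6 = -17/360
Truncated series: y(x) = -2 + 2 x - x^2 - (1/3) x^3 - (1/12) x^4 - (7/60) x^5 - (17/360) x^6 + O(x^7).

a_0 = -2; a_1 = 2; a_2 = -1; a_3 = -1/3; a_4 = -1/12; a_5 = -7/60; a_6 = -17/360


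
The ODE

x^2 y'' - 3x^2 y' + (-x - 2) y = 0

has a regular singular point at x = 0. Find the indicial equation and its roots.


Divide by x^2 to reach normal form y'' + P_1(x) y' + P_2(x) y = 0 with P_1(x) = -3 and P_2(x) = -1/x - 2/x^2.
x = 0 is a singular point because the y-coefficient -1/x - 2/x^2 has a pole at x = 0.
It is a regular singular point because x P_1(x) = p(x) = -3x and x^2 P_2(x) = q(x) = -x - 2 are polynomials, hence analytic at x = 0.
p(0) = 0,  q(0) = -2.
Indicial equation: r(r-1) + p(0) r + q(0) = 0, i.e. r^2 + (p(0) - 1) r + q(0) = 0, i.e. r^2 - 1 r - 2 = 0.
Discriminant: (-1)^2 - 4(-2) = 9, so r = (1 ± 3)/2.
Solving: r_1 = 2, r_2 = -1.

indicial: r^2 - 1 r - 2 = 0; roots r_1 = 2, r_2 = -1
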